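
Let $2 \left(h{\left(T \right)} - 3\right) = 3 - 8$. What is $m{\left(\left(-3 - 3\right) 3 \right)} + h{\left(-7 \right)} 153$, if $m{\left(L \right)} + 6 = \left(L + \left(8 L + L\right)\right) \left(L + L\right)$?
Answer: $\frac{13101}{2} \approx 6550.5$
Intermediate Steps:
$m{\left(L \right)} = -6 + 20 L^{2}$ ($m{\left(L \right)} = -6 + \left(L + \left(8 L + L\right)\right) \left(L + L\right) = -6 + \left(L + 9 L\right) 2 L = -6 + 10 L 2 L = -6 + 20 L^{2}$)
$h{\left(T \right)} = \frac{1}{2}$ ($h{\left(T \right)} = 3 + \frac{3 - 8}{2} = 3 + \frac{1}{2} \left(-5\right) = 3 - \frac{5}{2} = \frac{1}{2}$)
$m{\left(\left(-3 - 3\right) 3 \right)} + h{\left(-7 \right)} 153 = \left(-6 + 20 \left(\left(-3 - 3\right) 3\right)^{2}\right) + \frac{1}{2} \cdot 153 = \left(-6 + 20 \left(\left(-6\right) 3\right)^{2}\right) + \frac{153}{2} = \left(-6 + 20 \left(-18\right)^{2}\right) + \frac{153}{2} = \left(-6 + 20 \cdot 324\right) + \frac{153}{2} = \left(-6 + 6480\right) + \frac{153}{2} = 6474 + \frac{153}{2} = \frac{13101}{2}$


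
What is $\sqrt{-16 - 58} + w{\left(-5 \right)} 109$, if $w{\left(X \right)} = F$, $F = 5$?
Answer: $545 + i \sqrt{74} \approx 545.0 + 8.6023 i$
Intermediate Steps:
$w{\left(X \right)} = 5$
$\sqrt{-16 - 58} + w{\left(-5 \right)} 109 = \sqrt{-16 - 58} + 5 \cdot 109 = \sqrt{-74} + 545 = i \sqrt{74} + 545 = 545 + i \sqrt{74}$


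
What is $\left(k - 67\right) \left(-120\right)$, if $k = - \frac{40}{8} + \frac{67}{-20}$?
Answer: $9042$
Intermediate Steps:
$k = - \frac{167}{20}$ ($k = \left(-40\right) \frac{1}{8} + 67 \left(- \frac{1}{20}\right) = -5 - \frac{67}{20} = - \frac{167}{20} \approx -8.35$)
$\left(k - 67\right) \left(-120\right) = \left(- \frac{167}{20} - 67\right) \left(-120\right) = \left(- \frac{1507}{20}\right) \left(-120\right) = 9042$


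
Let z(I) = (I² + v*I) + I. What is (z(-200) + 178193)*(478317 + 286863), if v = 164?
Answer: 141705979740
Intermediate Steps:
z(I) = I² + 165*I (z(I) = (I² + 164*I) + I = I² + 165*I)
(z(-200) + 178193)*(478317 + 286863) = (-200*(165 - 200) + 178193)*(478317 + 286863) = (-200*(-35) + 178193)*765180 = (7000 + 178193)*765180 = 185193*765180 = 141705979740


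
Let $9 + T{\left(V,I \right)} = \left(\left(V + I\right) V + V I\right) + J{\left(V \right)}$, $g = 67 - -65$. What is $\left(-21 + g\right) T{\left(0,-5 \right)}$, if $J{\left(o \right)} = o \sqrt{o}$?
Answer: $-999$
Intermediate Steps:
$J{\left(o \right)} = o^{\frac{3}{2}}$
$g = 132$ ($g = 67 + 65 = 132$)
$T{\left(V,I \right)} = -9 + V^{\frac{3}{2}} + I V + V \left(I + V\right)$ ($T{\left(V,I \right)} = -9 + \left(\left(\left(V + I\right) V + V I\right) + V^{\frac{3}{2}}\right) = -9 + \left(\left(\left(I + V\right) V + I V\right) + V^{\frac{3}{2}}\right) = -9 + \left(\left(V \left(I + V\right) + I V\right) + V^{\frac{3}{2}}\right) = -9 + \left(\left(I V + V \left(I + V\right)\right) + V^{\frac{3}{2}}\right) = -9 + \left(V^{\frac{3}{2}} + I V + V \left(I + V\right)\right) = -9 + V^{\frac{3}{2}} + I V + V \left(I + V\right)$)
$\left(-21 + g\right) T{\left(0,-5 \right)} = \left(-21 + 132\right) \left(-9 + 0^{2} + 0^{\frac{3}{2}} + 2 \left(-5\right) 0\right) = 111 \left(-9 + 0 + 0 + 0\right) = 111 \left(-9\right) = -999$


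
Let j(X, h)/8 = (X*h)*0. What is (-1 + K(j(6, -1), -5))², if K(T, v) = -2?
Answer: 9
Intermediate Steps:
j(X, h) = 0 (j(X, h) = 8*((X*h)*0) = 8*0 = 0)
(-1 + K(j(6, -1), -5))² = (-1 - 2)² = (-3)² = 9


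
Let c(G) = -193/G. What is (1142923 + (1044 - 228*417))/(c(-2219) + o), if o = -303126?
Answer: -2327489129/672636401 ≈ -3.4602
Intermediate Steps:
(1142923 + (1044 - 228*417))/(c(-2219) + o) = (1142923 + (1044 - 228*417))/(-193/(-2219) - 303126) = (1142923 + (1044 - 95076))/(-193*(-1/2219) - 303126) = (1142923 - 94032)/(193/2219 - 303126) = 1048891/(-672636401/2219) = 1048891*(-2219/672636401) = -2327489129/672636401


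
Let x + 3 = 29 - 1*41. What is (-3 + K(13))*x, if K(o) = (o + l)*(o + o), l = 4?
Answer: -6585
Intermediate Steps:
x = -15 (x = -3 + (29 - 1*41) = -3 + (29 - 41) = -3 - 12 = -15)
K(o) = 2*o*(4 + o) (K(o) = (o + 4)*(o + o) = (4 + o)*(2*o) = 2*o*(4 + o))
(-3 + K(13))*x = (-3 + 2*13*(4 + 13))*(-15) = (-3 + 2*13*17)*(-15) = (-3 + 442)*(-15) = 439*(-15) = -6585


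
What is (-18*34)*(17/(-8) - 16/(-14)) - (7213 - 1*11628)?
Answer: 70225/14 ≈ 5016.1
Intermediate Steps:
(-18*34)*(17/(-8) - 16/(-14)) - (7213 - 1*11628) = -612*(17*(-⅛) - 16*(-1/14)) - (7213 - 11628) = -612*(-17/8 + 8/7) - 1*(-4415) = -612*(-55/56) + 4415 = 8415/14 + 4415 = 70225/14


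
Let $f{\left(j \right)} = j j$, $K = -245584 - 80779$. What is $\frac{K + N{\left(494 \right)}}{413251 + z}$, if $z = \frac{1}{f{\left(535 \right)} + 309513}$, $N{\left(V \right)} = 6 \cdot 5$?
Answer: $- \frac{194408968754}{246189324239} \approx -0.78967$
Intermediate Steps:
$K = -326363$
$f{\left(j \right)} = j^{2}$
$N{\left(V \right)} = 30$
$z = \frac{1}{595738}$ ($z = \frac{1}{535^{2} + 309513} = \frac{1}{286225 + 309513} = \frac{1}{595738} \approx 1.6786 \cdot 10^{-6}$)
$\frac{K + N{\left(494 \right)}}{413251 + z} = \frac{-326363 + 30}{413251 + \frac{1}{595738}} = - \frac{326333}{\frac{246189324239}{595738}} = \left(-326333\right) \frac{595738}{246189324239} = - \frac{194408968754}{246189324239}$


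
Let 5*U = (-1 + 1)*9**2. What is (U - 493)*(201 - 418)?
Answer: 106981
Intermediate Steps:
U = 0 (U = ((-1 + 1)*9**2)/5 = (0*81)/5 = (1/5)*0 = 0)
(U - 493)*(201 - 418) = (0 - 493)*(201 - 418) = -493*(-217) = 106981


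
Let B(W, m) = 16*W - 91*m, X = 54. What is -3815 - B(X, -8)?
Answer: -5407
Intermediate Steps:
B(W, m) = -91*m + 16*W
-3815 - B(X, -8) = -3815 - (-91*(-8) + 16*54) = -3815 - (728 + 864) = -3815 - 1*1592 = -3815 - 1592 = -5407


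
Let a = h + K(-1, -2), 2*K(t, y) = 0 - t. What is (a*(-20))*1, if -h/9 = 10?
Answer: 1790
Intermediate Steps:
h = -90 (h = -9*10 = -90)
K(t, y) = -t/2 (K(t, y) = (0 - t)/2 = (-t)/2 = -t/2)
a = -179/2 (a = -90 - 1/2*(-1) = -90 + 1/2 = -179/2 ≈ -89.500)
(a*(-20))*1 = -179/2*(-20)*1 = 1790*1 = 1790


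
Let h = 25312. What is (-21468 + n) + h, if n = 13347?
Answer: 17191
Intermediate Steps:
(-21468 + n) + h = (-21468 + 13347) + 25312 = -8121 + 25312 = 17191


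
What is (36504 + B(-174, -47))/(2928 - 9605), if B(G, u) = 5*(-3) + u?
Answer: -36442/6677 ≈ -5.4578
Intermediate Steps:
B(G, u) = -15 + u
(36504 + B(-174, -47))/(2928 - 9605) = (36504 + (-15 - 47))/(2928 - 9605) = (36504 - 62)/(-6677) = 36442*(-1/6677) = -36442/6677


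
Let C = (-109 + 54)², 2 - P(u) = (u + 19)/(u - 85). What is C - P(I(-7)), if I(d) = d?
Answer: 69526/23 ≈ 3022.9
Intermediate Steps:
P(u) = 2 - (19 + u)/(-85 + u) (P(u) = 2 - (u + 19)/(u - 85) = 2 - (19 + u)/(-85 + u))
C = 3025 (C = (-55)² = 3025)
C - P(I(-7)) = 3025 - (-189 - 7)/(-85 - 7) = 3025 - (-196)/(-92) = 3025 - (-1)*(-196)/92 = 3025 - 1*49/23 = 3025 - 49/23 = 69526/23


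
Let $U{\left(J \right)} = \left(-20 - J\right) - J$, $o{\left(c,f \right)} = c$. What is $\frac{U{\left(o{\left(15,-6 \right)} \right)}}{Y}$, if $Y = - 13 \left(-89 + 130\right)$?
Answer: $\frac{50}{533} \approx 0.093809$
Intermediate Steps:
$U{\left(J \right)} = -20 - 2 J$
$Y = -533$ ($Y = \left(-13\right) 41 = -533$)
$\frac{U{\left(o{\left(15,-6 \right)} \right)}}{Y} = \frac{-20 - 30}{-533} = \left(-20 - 30\right) \left(- \frac{1}{533}\right) = \left(-50\right) \left(- \frac{1}{533}\right) = \frac{50}{533}$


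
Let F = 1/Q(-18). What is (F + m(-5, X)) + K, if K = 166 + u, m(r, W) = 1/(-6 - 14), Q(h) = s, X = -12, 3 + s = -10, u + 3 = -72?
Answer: 23627/260 ≈ 90.873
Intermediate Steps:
u = -75 (u = -3 - 72 = -75)
s = -13 (s = -3 - 10 = -13)
Q(h) = -13
m(r, W) = -1/20 (m(r, W) = 1/(-20) = -1/20)
F = -1/13 (F = 1/(-13) = -1/13 ≈ -0.076923)
K = 91 (K = 166 - 75 = 91)
(F + m(-5, X)) + K = (-1/13 - 1/20) + 91 = -33/260 + 91 = 23627/260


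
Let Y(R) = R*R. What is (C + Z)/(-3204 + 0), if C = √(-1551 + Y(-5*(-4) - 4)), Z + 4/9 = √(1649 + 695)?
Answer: 1/7209 - √586/1602 - I*√1295/3204 ≈ -0.014972 - 0.011232*I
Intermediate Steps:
Z = -4/9 + 2*√586 (Z = -4/9 + √(1649 + 695) = -4/9 + √2344 = -4/9 + 2*√586 ≈ 47.970)
Y(R) = R²
C = I*√1295 (C = √(-1551 + (-5*(-4) - 4)²) = √(-1551 + (20 - 4)²) = √(-1551 + 16²) = √(-1551 + 256) = √(-1295) = I*√1295 ≈ 35.986*I)
(C + Z)/(-3204 + 0) = (I*√1295 + (-4/9 + 2*√586))/(-3204 + 0) = (-4/9 + 2*√586 + I*√1295)/(-3204) = (-4/9 + 2*√586 + I*√1295)*(-1/3204) = 1/7209 - √586/1602 - I*√1295/3204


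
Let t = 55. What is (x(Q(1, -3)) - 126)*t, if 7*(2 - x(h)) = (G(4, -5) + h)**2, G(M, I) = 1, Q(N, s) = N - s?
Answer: -49115/7 ≈ -7016.4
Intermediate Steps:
x(h) = 2 - (1 + h)**2/7
(x(Q(1, -3)) - 126)*t = ((2 - (1 + (1 - 1*(-3)))**2/7) - 126)*55 = ((2 - (1 + (1 + 3))**2/7) - 126)*55 = ((2 - (1 + 4)**2/7) - 126)*55 = ((2 - 1/7*5**2) - 126)*55 = ((2 - 1/7*25) - 126)*55 = ((2 - 25/7) - 126)*55 = (-11/7 - 126)*55 = -893/7*55 = -49115/7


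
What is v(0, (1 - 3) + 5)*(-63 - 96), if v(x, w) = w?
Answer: -477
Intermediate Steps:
v(0, (1 - 3) + 5)*(-63 - 96) = ((1 - 3) + 5)*(-63 - 96) = (-2 + 5)*(-159) = 3*(-159) = -477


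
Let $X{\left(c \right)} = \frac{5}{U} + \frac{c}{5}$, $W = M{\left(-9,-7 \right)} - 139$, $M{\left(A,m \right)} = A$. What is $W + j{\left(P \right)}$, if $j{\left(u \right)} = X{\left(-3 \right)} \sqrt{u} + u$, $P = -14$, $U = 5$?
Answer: $-162 + \frac{2 i \sqrt{14}}{5} \approx -162.0 + 1.4967 i$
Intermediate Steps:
$W = -148$ ($W = -9 - 139 = -148$)
$X{\left(c \right)} = 1 + \frac{c}{5}$ ($X{\left(c \right)} = \frac{5}{5} + \frac{c}{5} = 5 \cdot \frac{1}{5} + c \frac{1}{5} = 1 + \frac{c}{5}$)
$j{\left(u \right)} = u + \frac{2 \sqrt{u}}{5}$ ($j{\left(u \right)} = \left(1 + \frac{1}{5} \left(-3\right)\right) \sqrt{u} + u = \left(1 - \frac{3}{5}\right) \sqrt{u} + u = \frac{2 \sqrt{u}}{5} + u = u + \frac{2 \sqrt{u}}{5}$)
$W + j{\left(P \right)} = -148 - \left(14 - \frac{2 \sqrt{-14}}{5}\right) = -148 - \left(14 - \frac{2 i \sqrt{14}}{5}\right) = -162 + \frac{2 i \sqrt{14}}{5}$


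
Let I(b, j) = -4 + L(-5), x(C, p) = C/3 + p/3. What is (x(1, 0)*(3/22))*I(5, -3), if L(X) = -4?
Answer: -4/11 ≈ -0.36364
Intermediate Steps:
x(C, p) = C/3 + p/3 (x(C, p) = C*(1/3) + p*(1/3) = C/3 + p/3)
I(b, j) = -8 (I(b, j) = -4 - 4 = -8)
(x(1, 0)*(3/22))*I(5, -3) = (((1/3)*1 + (1/3)*0)*(3/22))*(-8) = ((1/3 + 0)*(3*(1/22)))*(-8) = ((1/3)*(3/22))*(-8) = (1/22)*(-8) = -4/11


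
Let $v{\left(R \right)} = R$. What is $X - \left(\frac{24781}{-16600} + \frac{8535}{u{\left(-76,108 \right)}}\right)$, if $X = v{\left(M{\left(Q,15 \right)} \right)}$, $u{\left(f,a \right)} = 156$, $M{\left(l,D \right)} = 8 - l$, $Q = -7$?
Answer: $- \frac{8247597}{215800} \approx -38.219$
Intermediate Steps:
$X = 15$ ($X = 8 - -7 = 8 + 7 = 15$)
$X - \left(\frac{24781}{-16600} + \frac{8535}{u{\left(-76,108 \right)}}\right) = 15 - \left(\frac{24781}{-16600} + \frac{8535}{156}\right) = 15 - \left(24781 \left(- \frac{1}{16600}\right) + 8535 \cdot \frac{1}{156}\right) = 15 - \left(- \frac{24781}{16600} + \frac{2845}{52}\right) = 15 - \frac{11484597}{215800} = - \frac{8247597}{215800}$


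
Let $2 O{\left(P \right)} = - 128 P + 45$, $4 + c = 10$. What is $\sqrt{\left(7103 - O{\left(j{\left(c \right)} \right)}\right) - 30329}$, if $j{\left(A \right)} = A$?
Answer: $\frac{3 i \sqrt{10162}}{2} \approx 151.21 i$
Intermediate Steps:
$c = 6$ ($c = -4 + 10 = 6$)
$O{\left(P \right)} = \frac{45}{2} - 64 P$ ($O{\left(P \right)} = \frac{- 128 P + 45}{2} = \frac{45 - 128 P}{2} = \frac{45}{2} - 64 P$)
$\sqrt{\left(7103 - O{\left(j{\left(c \right)} \right)}\right) - 30329} = \sqrt{\left(7103 - \left(\frac{45}{2} - 384\right)\right) - 30329} = \sqrt{\left(7103 - - \frac{723}{2}\right) - 30329} = \sqrt{\left(7103 + \frac{723}{2}\right) - 30329} = \sqrt{\frac{14929}{2} - 30329} = \sqrt{- \frac{45729}{2}} = \frac{3 i \sqrt{10162}}{2}$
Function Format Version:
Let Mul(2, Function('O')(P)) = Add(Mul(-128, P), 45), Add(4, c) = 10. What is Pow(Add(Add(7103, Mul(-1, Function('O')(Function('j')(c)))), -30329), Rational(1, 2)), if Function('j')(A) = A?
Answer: Mul(Rational(3, 2), I, Pow(10162, Rational(1, 2))) ≈ Mul(151.21, I)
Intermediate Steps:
c = 6 (c = Add(-4, 10) = 6)
Function('O')(P) = Add(Rational(45, 2), Mul(-64, P)) (Function('O')(P) = Mul(Rational(1, 2), Add(Mul(-128, P), 45)) = Mul(Rational(1, 2), Add(45, Mul(-128, P))) = Add(Rational(45, 2), Mul(-64, P)))
Pow(Add(Add(7103, Mul(-1, Function('O')(Function('j')(c)))), -30329), Rational(1, 2)) = Pow(Add(Add(7103, Mul(-1, Add(Rational(45, 2), Mul(-64, 6)))), -30329), Rational(1, 2)) = Pow(Add(Add(7103, Mul(-1, Add(Rational(45, 2), -384))), -30329), Rational(1, 2)) = Pow(Add(Add(7103, Mul(-1, Rational(-723, 2))), -30329), Rational(1, 2)) = Pow(Add(Add(7103, Rational(723, 2)), -30329), Rational(1, 2)) = Pow(Add(Rational(14929, 2), -30329), Rational(1, 2)) = Pow(Rational(-45729, 2), Rational(1, 2)) = Mul(Rational(3, 2), I, Pow(10162, Rational(1, 2)))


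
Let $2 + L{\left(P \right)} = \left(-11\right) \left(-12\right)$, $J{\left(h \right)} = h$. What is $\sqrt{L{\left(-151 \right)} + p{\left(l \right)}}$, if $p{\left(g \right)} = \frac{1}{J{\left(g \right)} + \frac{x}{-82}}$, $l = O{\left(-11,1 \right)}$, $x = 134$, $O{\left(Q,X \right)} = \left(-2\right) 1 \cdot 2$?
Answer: $\frac{\sqrt{6927459}}{231} \approx 11.394$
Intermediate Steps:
$O{\left(Q,X \right)} = -4$ ($O{\left(Q,X \right)} = \left(-2\right) 2 = -4$)
$L{\left(P \right)} = 130$ ($L{\left(P \right)} = -2 - -132 = -2 + 132 = 130$)
$l = -4$
$p{\left(g \right)} = \frac{1}{- \frac{67}{41} + g}$ ($p{\left(g \right)} = \frac{1}{g + \frac{134}{-82}} = \frac{1}{g + 134 \left(- \frac{1}{82}\right)} = \frac{1}{g - \frac{67}{41}} = \frac{1}{- \frac{67}{41} + g}$)
$\sqrt{L{\left(-151 \right)} + p{\left(l \right)}} = \sqrt{130 + \frac{41}{-67 + 41 \left(-4\right)}} = \sqrt{130 + \frac{41}{-67 - 164}} = \sqrt{130 + \frac{41}{-231}} = \sqrt{130 + 41 \left(- \frac{1}{231}\right)} = \sqrt{130 - \frac{41}{231}} = \sqrt{\frac{29989}{231}} = \frac{\sqrt{6927459}}{231}$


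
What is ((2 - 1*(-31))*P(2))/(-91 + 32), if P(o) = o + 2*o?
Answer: -198/59 ≈ -3.3559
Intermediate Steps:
P(o) = 3*o
((2 - 1*(-31))*P(2))/(-91 + 32) = ((2 - 1*(-31))*(3*2))/(-91 + 32) = ((2 + 31)*6)/(-59) = (33*6)*(-1/59) = 198*(-1/59) = -198/59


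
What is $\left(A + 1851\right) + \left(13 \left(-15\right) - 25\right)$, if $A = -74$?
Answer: $1557$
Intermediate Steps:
$\left(A + 1851\right) + \left(13 \left(-15\right) - 25\right) = \left(-74 + 1851\right) + \left(13 \left(-15\right) - 25\right) = 1777 - 220 = 1557$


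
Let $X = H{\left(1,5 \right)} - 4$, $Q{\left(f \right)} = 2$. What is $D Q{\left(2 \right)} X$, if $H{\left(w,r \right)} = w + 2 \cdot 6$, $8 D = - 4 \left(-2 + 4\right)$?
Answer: $-18$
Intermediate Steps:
$D = -1$ ($D = \frac{\left(-4\right) \left(-2 + 4\right)}{8} = \frac{\left(-4\right) 2}{8} = \frac{1}{8} \left(-8\right) = -1$)
$H{\left(w,r \right)} = 12 + w$ ($H{\left(w,r \right)} = w + 12 = 12 + w$)
$X = 9$ ($X = \left(12 + 1\right) - 4 = 13 - 4 = 9$)
$D Q{\left(2 \right)} X = \left(-1\right) 2 \cdot 9 = \left(-2\right) 9 = -18$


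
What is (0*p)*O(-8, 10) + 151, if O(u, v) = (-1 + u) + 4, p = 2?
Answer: 151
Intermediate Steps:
O(u, v) = 3 + u
(0*p)*O(-8, 10) + 151 = (0*2)*(3 - 8) + 151 = 0*(-5) + 151 = 0 + 151 = 151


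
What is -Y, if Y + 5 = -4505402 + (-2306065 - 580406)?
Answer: 7391878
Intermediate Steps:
Y = -7391878 (Y = -5 + (-4505402 + (-2306065 - 580406)) = -5 + (-4505402 - 2886471) = -5 - 7391873 = -7391878)
-Y = -1*(-7391878) = 7391878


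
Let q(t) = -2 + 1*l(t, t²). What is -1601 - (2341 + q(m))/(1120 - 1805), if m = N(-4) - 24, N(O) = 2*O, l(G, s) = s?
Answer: -1093322/685 ≈ -1596.1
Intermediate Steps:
m = -32 (m = 2*(-4) - 24 = -8 - 24 = -32)
q(t) = -2 + t² (q(t) = -2 + 1*t² = -2 + t²)
-1601 - (2341 + q(m))/(1120 - 1805) = -1601 - (2341 + (-2 + (-32)²))/(1120 - 1805) = -1601 - (2341 + (-2 + 1024))/(-685) = -1601 - (2341 + 1022)*(-1)/685 = -1601 - 3363*(-1)/685 = -1601 - 1*(-3363/685) = -1601 + 3363/685 = -1093322/685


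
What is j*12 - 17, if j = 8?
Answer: 79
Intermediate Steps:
j*12 - 17 = 8*12 - 17 = 96 - 17 = 79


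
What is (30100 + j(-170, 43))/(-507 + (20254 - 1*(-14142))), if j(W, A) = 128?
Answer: 30228/33889 ≈ 0.89197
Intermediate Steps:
(30100 + j(-170, 43))/(-507 + (20254 - 1*(-14142))) = (30100 + 128)/(-507 + (20254 - 1*(-14142))) = 30228/(-507 + (20254 + 14142)) = 30228/(-507 + 34396) = 30228/33889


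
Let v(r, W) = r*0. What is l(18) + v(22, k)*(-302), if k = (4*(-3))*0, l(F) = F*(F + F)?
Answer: 648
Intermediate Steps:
l(F) = 2*F**2 (l(F) = F*(2*F) = 2*F**2)
k = 0 (k = -12*0 = 0)
v(r, W) = 0
l(18) + v(22, k)*(-302) = 2*18**2 + 0*(-302) = 2*324 + 0 = 648 + 0 = 648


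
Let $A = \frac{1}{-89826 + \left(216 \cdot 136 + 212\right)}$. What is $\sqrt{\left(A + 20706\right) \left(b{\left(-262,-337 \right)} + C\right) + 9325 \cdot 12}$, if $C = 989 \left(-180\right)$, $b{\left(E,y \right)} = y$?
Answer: $\frac{i \sqrt{13400293082746206482}}{60238} \approx 60770.0 i$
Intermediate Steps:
$A = - \frac{1}{60238}$ ($A = \frac{1}{-89826 + \left(29376 + 212\right)} = \frac{1}{-89826 + 29588} = \frac{1}{-60238} = - \frac{1}{60238} \approx -1.6601 \cdot 10^{-5}$)
$C = -178020$
$\sqrt{\left(A + 20706\right) \left(b{\left(-262,-337 \right)} + C\right) + 9325 \cdot 12} = \sqrt{\left(- \frac{1}{60238} + 20706\right) \left(-337 - 178020\right) + 9325 \cdot 12} = \sqrt{\frac{1247288027}{60238} \left(-178357\right) + 111900} = \sqrt{- \frac{222462550631639}{60238} + 111900} = \sqrt{- \frac{222455809999439}{60238}} = \frac{i \sqrt{13400293082746206482}}{60238}$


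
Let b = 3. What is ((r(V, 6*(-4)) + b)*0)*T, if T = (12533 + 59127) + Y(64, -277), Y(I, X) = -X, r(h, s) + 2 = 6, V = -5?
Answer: 0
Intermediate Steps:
r(h, s) = 4 (r(h, s) = -2 + 6 = 4)
T = 71937 (T = (12533 + 59127) - 1*(-277) = 71660 + 277 = 71937)
((r(V, 6*(-4)) + b)*0)*T = ((4 + 3)*0)*71937 = (7*0)*71937 = 0*71937 = 0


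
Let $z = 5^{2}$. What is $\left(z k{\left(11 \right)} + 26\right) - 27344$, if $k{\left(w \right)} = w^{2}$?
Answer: $-24293$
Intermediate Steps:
$z = 25$
$\left(z k{\left(11 \right)} + 26\right) - 27344 = \left(25 \cdot 11^{2} + 26\right) - 27344 = \left(25 \cdot 121 + 26\right) - 27344 = \left(3025 + 26\right) - 27344 = 3051 - 27344 = -24293$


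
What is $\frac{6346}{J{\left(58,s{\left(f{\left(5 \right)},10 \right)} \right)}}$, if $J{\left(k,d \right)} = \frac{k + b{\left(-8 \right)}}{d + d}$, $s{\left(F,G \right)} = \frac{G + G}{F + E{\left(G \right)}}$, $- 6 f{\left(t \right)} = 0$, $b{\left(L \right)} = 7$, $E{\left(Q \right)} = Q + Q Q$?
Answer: $\frac{25384}{715} \approx 35.502$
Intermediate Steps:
$E{\left(Q \right)} = Q + Q^{2}$
$f{\left(t \right)} = 0$ ($f{\left(t \right)} = \left(- \frac{1}{6}\right) 0 = 0$)
$s{\left(F,G \right)} = \frac{2 G}{F + G \left(1 + G\right)}$ ($s{\left(F,G \right)} = \frac{G + G}{F + G \left(1 + G\right)} = \frac{2 G}{F + G \left(1 + G\right)}$)
$J{\left(k,d \right)} = \frac{7 + k}{2 d}$ ($J{\left(k,d \right)} = \frac{k + 7}{d + d} = \frac{7 + k}{2 d}$)
$\frac{6346}{J{\left(58,s{\left(f{\left(5 \right)},10 \right)} \right)}} = \frac{6346}{\frac{1}{2} \frac{1}{2 \cdot 10 \frac{1}{0 + 10 \left(1 + 10\right)}} \left(7 + 58\right)} = \frac{6346}{\frac{1}{2} \frac{1}{2 \cdot 10 \frac{1}{0 + 10 \cdot 11}} \cdot 65} = \frac{6346}{\frac{1}{2} \frac{1}{2 \cdot 10 \frac{1}{0 + 110}} \cdot 65} = \frac{6346}{\frac{1}{2} \frac{1}{2 \cdot 10 \cdot \frac{1}{110}} \cdot 65} = \frac{6346}{\frac{1}{2} \frac{1}{\frac{2}{11}} \cdot 65} = \frac{6346}{\frac{1}{2} \cdot \frac{11}{2} \cdot 65} = \frac{6346}{\frac{715}{4}} = 6346 \cdot \frac{4}{715} = \frac{25384}{715}$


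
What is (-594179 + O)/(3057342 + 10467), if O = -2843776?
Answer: -1145985/1022603 ≈ -1.1207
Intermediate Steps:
(-594179 + O)/(3057342 + 10467) = (-594179 - 2843776)/(3057342 + 10467) = -3437955/3067809 = -3437955*1/3067809 = -1145985/1022603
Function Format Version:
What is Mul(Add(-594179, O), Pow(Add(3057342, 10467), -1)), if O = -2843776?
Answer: Rational(-1145985, 1022603) ≈ -1.1207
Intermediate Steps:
Mul(Add(-594179, O), Pow(Add(3057342, 10467), -1)) = Mul(Add(-594179, -2843776), Pow(Add(3057342, 10467), -1)) = Mul(-3437955, Pow(3067809, -1)) = Mul(-3437955, Rational(1, 3067809)) = Rational(-1145985, 1022603)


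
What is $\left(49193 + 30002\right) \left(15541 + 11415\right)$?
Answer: $2134780420$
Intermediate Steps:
$\left(49193 + 30002\right) \left(15541 + 11415\right) = 79195 \cdot 26956 = 2134780420$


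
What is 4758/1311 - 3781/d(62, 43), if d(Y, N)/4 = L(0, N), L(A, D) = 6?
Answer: -1614233/10488 ≈ -153.91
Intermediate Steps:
d(Y, N) = 24 (d(Y, N) = 4*6 = 24)
4758/1311 - 3781/d(62, 43) = 4758/1311 - 3781/24 = 4758*(1/1311) - 3781*1/24 = 1586/437 - 3781/24 = -1614233/10488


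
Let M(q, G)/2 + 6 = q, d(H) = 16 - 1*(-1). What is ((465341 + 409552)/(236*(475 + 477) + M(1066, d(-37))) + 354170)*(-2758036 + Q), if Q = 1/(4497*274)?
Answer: -272971693305972092901931/279448112976 ≈ -9.7682e+11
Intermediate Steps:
d(H) = 17 (d(H) = 16 + 1 = 17)
M(q, G) = -12 + 2*q
Q = 1/1232178 ≈ 8.1157e-7
((465341 + 409552)/(236*(475 + 477) + M(1066, d(-37))) + 354170)*(-2758036 + Q) = ((465341 + 409552)/(236*(475 + 477) + (-12 + 2*1066)) + 354170)*(-2758036 + 1/1232178) = (874893/(236*952 + (-12 + 2132)) + 354170)*(-3398391282407/1232178) = (874893/(224672 + 2120) + 354170)*(-3398391282407/1232178) = (874893/226792 + 354170)*(-3398391282407/1232178) = (80323797533/226792)*(-3398391282407/1232178) = -272971693305972092901931/279448112976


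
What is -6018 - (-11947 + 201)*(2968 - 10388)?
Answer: -87161338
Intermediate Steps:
-6018 - (-11947 + 201)*(2968 - 10388) = -6018 - (-11746)*(-7420) = -6018 - 1*87155320 = -6018 - 87155320 = -87161338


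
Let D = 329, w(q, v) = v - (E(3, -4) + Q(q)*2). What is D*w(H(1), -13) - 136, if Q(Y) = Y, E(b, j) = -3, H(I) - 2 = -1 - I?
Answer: -3426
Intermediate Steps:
H(I) = 1 - I (H(I) = 2 + (-1 - I) = 1 - I)
w(q, v) = 3 + v - 2*q (w(q, v) = v - (-3 + q*2) = v - (-3 + 2*q) = v + (3 - 2*q) = 3 + v - 2*q)
D*w(H(1), -13) - 136 = 329*(3 - 13 - 2*(1 - 1*1)) - 136 = 329*(3 - 13 - 2*(1 - 1)) - 136 = 329*(3 - 13 - 2*0) - 136 = 329*(3 - 13 + 0) - 136 = 329*(-10) - 136 = -3290 - 136 = -3426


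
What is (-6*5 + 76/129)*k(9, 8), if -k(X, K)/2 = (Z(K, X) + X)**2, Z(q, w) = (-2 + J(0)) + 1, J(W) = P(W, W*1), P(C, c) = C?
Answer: 485632/129 ≈ 3764.6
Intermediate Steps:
J(W) = W
Z(q, w) = -1 (Z(q, w) = (-2 + 0) + 1 = -2 + 1 = -1)
k(X, K) = -2*(-1 + X)**2
(-6*5 + 76/129)*k(9, 8) = (-6*5 + 76/129)*(-2*(-1 + 9)**2) = (-30 + 76*(1/129))*(-2*8**2) = (-30 + 76/129)*(-2*64) = -3794/129*(-128) = 485632/129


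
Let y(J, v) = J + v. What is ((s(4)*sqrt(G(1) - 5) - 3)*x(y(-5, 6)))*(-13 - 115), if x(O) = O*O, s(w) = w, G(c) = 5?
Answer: 384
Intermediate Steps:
x(O) = O**2
((s(4)*sqrt(G(1) - 5) - 3)*x(y(-5, 6)))*(-13 - 115) = ((4*sqrt(5 - 5) - 3)*(-5 + 6)**2)*(-13 - 115) = ((4*sqrt(0) - 3)*1**2)*(-128) = ((4*0 - 3)*1)*(-128) = ((0 - 3)*1)*(-128) = -3*1*(-128) = -3*(-128) = 384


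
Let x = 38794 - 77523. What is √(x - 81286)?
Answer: 3*I*√13335 ≈ 346.43*I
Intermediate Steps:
x = -38729
√(x - 81286) = √(-38729 - 81286) = √(-120015) = 3*I*√13335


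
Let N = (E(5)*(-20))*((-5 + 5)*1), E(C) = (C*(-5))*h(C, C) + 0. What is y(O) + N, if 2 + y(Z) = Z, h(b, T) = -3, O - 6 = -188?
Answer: -184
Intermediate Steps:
O = -182 (O = 6 - 188 = -182)
y(Z) = -2 + Z
E(C) = 15*C (E(C) = (C*(-5))*(-3) + 0 = -5*C*(-3) + 0 = 15*C + 0 = 15*C)
N = 0 (N = ((15*5)*(-20))*((-5 + 5)*1) = (75*(-20))*(0*1) = -1500*0 = 0)
y(O) + N = (-2 - 182) + 0 = -184 + 0 = -184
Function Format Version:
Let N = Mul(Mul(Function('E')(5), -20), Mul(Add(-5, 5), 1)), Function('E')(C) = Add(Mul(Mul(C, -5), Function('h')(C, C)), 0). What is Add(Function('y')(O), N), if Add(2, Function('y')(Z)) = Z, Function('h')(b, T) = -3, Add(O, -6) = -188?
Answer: -184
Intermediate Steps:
O = -182 (O = Add(6, -188) = -182)
Function('y')(Z) = Add(-2, Z)
Function('E')(C) = Mul(15, C) (Function('E')(C) = Add(Mul(Mul(C, -5), -3), 0) = Add(Mul(Mul(-5, C), -3), 0) = Add(Mul(15, C), 0) = Mul(15, C))
N = 0 (N = Mul(Mul(Mul(15, 5), -20), Mul(Add(-5, 5), 1)) = Mul(Mul(75, -20), Mul(0, 1)) = Mul(-1500, 0) = 0)
Add(Function('y')(O), N) = Add(Add(-2, -182), 0) = Add(-184, 0) = -184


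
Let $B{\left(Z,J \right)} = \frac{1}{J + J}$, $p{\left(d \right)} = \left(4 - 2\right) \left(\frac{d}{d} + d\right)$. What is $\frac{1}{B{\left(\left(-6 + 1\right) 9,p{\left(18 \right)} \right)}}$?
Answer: $76$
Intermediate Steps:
$p{\left(d \right)} = 2 + 2 d$ ($p{\left(d \right)} = 2 \left(1 + d\right) = 2 + 2 d$)
$B{\left(Z,J \right)} = \frac{1}{2 J}$
$\frac{1}{B{\left(\left(-6 + 1\right) 9,p{\left(18 \right)} \right)}} = \frac{1}{\frac{1}{2} \frac{1}{2 + 2 \cdot 18}} = \frac{1}{\frac{1}{2} \frac{1}{2 + 36}} = \frac{1}{\frac{1}{2} \cdot \frac{1}{38}} = \frac{1}{\frac{1}{76}} = 76$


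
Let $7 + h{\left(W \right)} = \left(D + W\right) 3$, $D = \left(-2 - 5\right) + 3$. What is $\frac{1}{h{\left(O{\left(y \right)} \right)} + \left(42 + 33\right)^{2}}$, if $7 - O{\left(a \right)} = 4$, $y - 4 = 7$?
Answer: $\frac{1}{5615} \approx 0.00017809$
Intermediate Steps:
$y = 11$ ($y = 4 + 7 = 11$)
$D = -4$ ($D = -7 + 3 = -4$)
$O{\left(a \right)} = 3$ ($O{\left(a \right)} = 7 - 4 = 3$)
$h{\left(W \right)} = -19 + 3 W$ ($h{\left(W \right)} = -7 + \left(-4 + W\right) 3 = -7 + \left(-12 + 3 W\right) = -19 + 3 W$)
$\frac{1}{h{\left(O{\left(y \right)} \right)} + \left(42 + 33\right)^{2}} = \frac{1}{\left(-19 + 3 \cdot 3\right) + \left(42 + 33\right)^{2}} = \frac{1}{\left(-19 + 9\right) + 75^{2}} = \frac{1}{-10 + 5625} = \frac{1}{5615}$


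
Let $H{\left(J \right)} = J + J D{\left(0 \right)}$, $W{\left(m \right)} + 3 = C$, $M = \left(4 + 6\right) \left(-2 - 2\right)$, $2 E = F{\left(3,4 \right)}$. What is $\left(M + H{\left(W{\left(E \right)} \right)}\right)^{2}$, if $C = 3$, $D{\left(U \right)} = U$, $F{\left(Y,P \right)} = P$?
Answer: $1600$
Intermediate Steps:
$E = 2$ ($E = \frac{1}{2} \cdot 4 = 2$)
$M = -40$ ($M = 10 \left(-4\right) = -40$)
$W{\left(m \right)} = 0$ ($W{\left(m \right)} = -3 + 3 = 0$)
$H{\left(J \right)} = J$ ($H{\left(J \right)} = J + J 0 = J + 0 = J$)
$\left(M + H{\left(W{\left(E \right)} \right)}\right)^{2} = \left(-40 + 0\right)^{2} = \left(-40\right)^{2} = 1600$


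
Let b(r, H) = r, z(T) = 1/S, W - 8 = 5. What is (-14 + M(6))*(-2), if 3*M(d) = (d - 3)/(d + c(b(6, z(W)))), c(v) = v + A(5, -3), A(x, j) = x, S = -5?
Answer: 474/17 ≈ 27.882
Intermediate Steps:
W = 13 (W = 8 + 5 = 13)
z(T) = -⅕ (z(T) = 1/(-5) = -⅕)
c(v) = 5 + v (c(v) = v + 5 = 5 + v)
M(d) = (-3 + d)/(3*(11 + d)) (M(d) = ((d - 3)/(d + (5 + 6)))/3 = ((-3 + d)/(d + 11))/3 = ((-3 + d)/(11 + d))/3 = (-3 + d)/(3*(11 + d)))
(-14 + M(6))*(-2) = (-14 + (-3 + 6)/(3*(11 + 6)))*(-2) = (-14 + (⅓)*3/17)*(-2) = (-14 + (⅓)*(1/17)*3)*(-2) = (-14 + 1/17)*(-2) = -237/17*(-2) = 474/17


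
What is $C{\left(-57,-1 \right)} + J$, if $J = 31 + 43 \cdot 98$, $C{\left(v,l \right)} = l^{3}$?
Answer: $4244$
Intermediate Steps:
$J = 4245$ ($J = 31 + 4214 = 4245$)
$C{\left(-57,-1 \right)} + J = \left(-1\right)^{3} + 4245 = -1 + 4245 = 4244$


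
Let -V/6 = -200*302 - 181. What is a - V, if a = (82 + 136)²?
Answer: -315962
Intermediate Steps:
a = 47524 (a = 218² = 47524)
V = 363486 (V = -6*(-200*302 - 181) = -6*(-60400 - 181) = -6*(-60581) = 363486)
a - V = 47524 - 1*363486 = 47524 - 363486 = -315962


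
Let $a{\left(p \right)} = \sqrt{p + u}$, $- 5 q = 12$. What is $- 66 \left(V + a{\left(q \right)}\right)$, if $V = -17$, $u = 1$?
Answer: $1122 - \frac{66 i \sqrt{35}}{5} \approx 1122.0 - 78.092 i$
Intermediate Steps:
$q = - \frac{12}{5}$ ($q = \left(- \frac{1}{5}\right) 12 = - \frac{12}{5} \approx -2.4$)
$a{\left(p \right)} = \sqrt{1 + p}$ ($a{\left(p \right)} = \sqrt{p + 1} = \sqrt{1 + p}$)
$- 66 \left(V + a{\left(q \right)}\right) = - 66 \left(-17 + \sqrt{1 - \frac{12}{5}}\right) = - 66 \left(-17 + \sqrt{- \frac{7}{5}}\right) = - 66 \left(-17 + \frac{i \sqrt{35}}{5}\right) = 1122 - \frac{66 i \sqrt{35}}{5}$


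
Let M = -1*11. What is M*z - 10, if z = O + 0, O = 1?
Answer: -21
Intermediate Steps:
M = -11
z = 1 (z = 1 + 0 = 1)
M*z - 10 = -11*1 - 10 = -11 - 10 = -21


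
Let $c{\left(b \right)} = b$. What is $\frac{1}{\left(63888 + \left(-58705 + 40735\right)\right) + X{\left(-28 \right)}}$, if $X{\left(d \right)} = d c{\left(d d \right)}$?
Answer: $\frac{1}{23966} \approx 4.1726 \cdot 10^{-5}$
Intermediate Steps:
$X{\left(d \right)} = d^{3}$ ($X{\left(d \right)} = d d d = d d^{2} = d^{3}$)
$\frac{1}{\left(63888 + \left(-58705 + 40735\right)\right) + X{\left(-28 \right)}} = \frac{1}{\left(63888 + \left(-58705 + 40735\right)\right) + \left(-28\right)^{3}} = \frac{1}{\left(63888 - 17970\right) - 21952} = \frac{1}{45918 - 21952} = \frac{1}{23966}$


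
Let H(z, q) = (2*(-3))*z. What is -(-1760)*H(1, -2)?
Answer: -10560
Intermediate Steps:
H(z, q) = -6*z
-(-1760)*H(1, -2) = -(-1760)*(-6*1) = -(-1760)*(-6) = -10*1056 = -10560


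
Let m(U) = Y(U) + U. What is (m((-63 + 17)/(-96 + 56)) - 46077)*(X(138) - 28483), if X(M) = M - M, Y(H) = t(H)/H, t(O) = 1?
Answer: 603682687153/460 ≈ 1.3124e+9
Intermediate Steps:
Y(H) = 1/H
m(U) = U + 1/U (m(U) = 1/U + U = U + 1/U)
X(M) = 0
(m((-63 + 17)/(-96 + 56)) - 46077)*(X(138) - 28483) = (((-63 + 17)/(-96 + 56) + 1/((-63 + 17)/(-96 + 56))) - 46077)*(0 - 28483) = ((-46/(-40) + 1/(-46/(-40))) - 46077)*(-28483) = ((-46*(-1/40) + 1/(-46*(-1/40))) - 46077)*(-28483) = ((23/20 + 1/(23/20)) - 46077)*(-28483) = ((23/20 + 20/23) - 46077)*(-28483) = (929/460 - 46077)*(-28483) = -21194491/460*(-28483) = 603682687153/460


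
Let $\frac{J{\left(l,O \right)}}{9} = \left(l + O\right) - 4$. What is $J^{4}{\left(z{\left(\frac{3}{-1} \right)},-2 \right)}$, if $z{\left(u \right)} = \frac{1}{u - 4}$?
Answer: $\frac{22430753361}{2401} \approx 9.3423 \cdot 10^{6}$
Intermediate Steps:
$z{\left(u \right)} = \frac{1}{-4 + u}$
$J{\left(l,O \right)} = -36 + 9 O + 9 l$ ($J{\left(l,O \right)} = 9 \left(\left(l + O\right) - 4\right) = 9 \left(\left(O + l\right) - 4\right) = 9 \left(-4 + O + l\right) = -36 + 9 O + 9 l$)
$J^{4}{\left(z{\left(\frac{3}{-1} \right)},-2 \right)} = \left(-36 + 9 \left(-2\right) + \frac{9}{-4 + \frac{3}{-1}}\right)^{4} = \left(-36 - 18 + \frac{9}{-4 + 3 \left(-1\right)}\right)^{4} = \left(-36 - 18 + \frac{9}{-4 - 3}\right)^{4} = \left(-36 - 18 + \frac{9}{-7}\right)^{4} = \left(-36 - 18 + 9 \left(- \frac{1}{7}\right)\right)^{4} = \left(-36 - 18 - \frac{9}{7}\right)^{4} = \left(- \frac{387}{7}\right)^{4} = \frac{22430753361}{2401}$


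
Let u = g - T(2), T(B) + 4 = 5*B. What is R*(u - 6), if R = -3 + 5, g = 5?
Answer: -14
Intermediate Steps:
T(B) = -4 + 5*B
u = -1 (u = 5 - (-4 + 5*2) = 5 - (-4 + 10) = 5 - 1*6 = 5 - 6 = -1)
R = 2
R*(u - 6) = 2*(-1 - 6) = 2*(-7) = -14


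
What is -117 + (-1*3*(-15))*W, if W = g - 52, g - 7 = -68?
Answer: -5202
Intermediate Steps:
g = -61 (g = 7 - 68 = -61)
W = -113 (W = -61 - 52 = -113)
-117 + (-1*3*(-15))*W = -117 + (-1*3*(-15))*(-113) = -117 - 3*(-15)*(-113) = -117 + 45*(-113) = -117 - 5085 = -5202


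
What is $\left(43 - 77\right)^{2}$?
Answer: $1156$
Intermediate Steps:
$\left(43 - 77\right)^{2} = \left(-34\right)^{2} = 1156$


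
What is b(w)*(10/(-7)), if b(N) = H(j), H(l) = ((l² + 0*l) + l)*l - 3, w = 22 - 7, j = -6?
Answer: 1830/7 ≈ 261.43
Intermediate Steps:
w = 15
H(l) = -3 + l*(l + l²) (H(l) = ((l² + 0) + l)*l - 3 = (l² + l)*l - 3 = (l + l²)*l - 3 = l*(l + l²) - 3 = -3 + l*(l + l²))
b(N) = -183 (b(N) = -3 + (-6)² + (-6)³ = -3 + 36 - 216 = -183)
b(w)*(10/(-7)) = -1830/(-7) = -1830*(-1)/7 = -183*(-10/7) = 1830/7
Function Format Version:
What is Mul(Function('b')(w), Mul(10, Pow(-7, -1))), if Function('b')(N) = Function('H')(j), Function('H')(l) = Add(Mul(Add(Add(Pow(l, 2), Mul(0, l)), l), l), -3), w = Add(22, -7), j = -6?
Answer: Rational(1830, 7) ≈ 261.43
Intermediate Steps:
w = 15
Function('H')(l) = Add(-3, Mul(l, Add(l, Pow(l, 2)))) (Function('H')(l) = Add(Mul(Add(Add(Pow(l, 2), 0), l), l), -3) = Add(Mul(Add(Pow(l, 2), l), l), -3) = Add(Mul(Add(l, Pow(l, 2)), l), -3) = Add(Mul(l, Add(l, Pow(l, 2))), -3) = Add(-3, Mul(l, Add(l, Pow(l, 2)))))
Function('b')(N) = -183 (Function('b')(N) = Add(-3, Pow(-6, 2), Pow(-6, 3)) = Add(-3, 36, -216) = -183)
Mul(Function('b')(w), Mul(10, Pow(-7, -1))) = Mul(-183, Mul(10, Pow(-7, -1))) = Mul(-183, Mul(10, Rational(-1, 7))) = Mul(-183, Rational(-10, 7)) = Rational(1830, 7)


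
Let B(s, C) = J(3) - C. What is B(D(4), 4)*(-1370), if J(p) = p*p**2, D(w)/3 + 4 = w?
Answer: -31510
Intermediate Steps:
D(w) = -12 + 3*w
J(p) = p**3
B(s, C) = 27 - C (B(s, C) = 3**3 - C = 27 - C)
B(D(4), 4)*(-1370) = (27 - 1*4)*(-1370) = (27 - 4)*(-1370) = 23*(-1370) = -31510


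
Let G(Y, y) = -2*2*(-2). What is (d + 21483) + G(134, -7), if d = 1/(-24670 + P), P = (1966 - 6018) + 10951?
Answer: 381916560/17771 ≈ 21491.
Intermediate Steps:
G(Y, y) = 8 (G(Y, y) = -4*(-2) = 8)
P = 6899 (P = -4052 + 10951 = 6899)
d = -1/17771 (d = 1/(-24670 + 6899) = 1/(-17771) = -1/17771 ≈ -5.6271e-5)
(d + 21483) + G(134, -7) = (-1/17771 + 21483) + 8 = 381774392/17771 + 8 = 381916560/17771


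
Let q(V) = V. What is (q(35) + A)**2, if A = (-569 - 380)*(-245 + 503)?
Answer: 59930467249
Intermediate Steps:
A = -244842 (A = -949*258 = -244842)
(q(35) + A)**2 = (35 - 244842)**2 = (-244807)**2 = 59930467249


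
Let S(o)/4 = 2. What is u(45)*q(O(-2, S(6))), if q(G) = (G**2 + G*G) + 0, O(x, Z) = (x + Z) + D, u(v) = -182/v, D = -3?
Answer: -364/5 ≈ -72.800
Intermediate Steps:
S(o) = 8 (S(o) = 4*2 = 8)
O(x, Z) = -3 + Z + x (O(x, Z) = (x + Z) - 3 = (Z + x) - 3 = -3 + Z + x)
q(G) = 2*G**2 (q(G) = (G**2 + G**2) + 0 = 2*G**2 + 0 = 2*G**2)
u(45)*q(O(-2, S(6))) = (-182/45)*(2*(-3 + 8 - 2)**2) = (-182*1/45)*(2*3**2) = -364*9/45 = -182/45*18 = -364/5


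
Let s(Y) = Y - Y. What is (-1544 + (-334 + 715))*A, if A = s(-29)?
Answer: 0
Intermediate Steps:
s(Y) = 0
A = 0
(-1544 + (-334 + 715))*A = (-1544 + (-334 + 715))*0 = (-1544 + 381)*0 = -1163*0 = 0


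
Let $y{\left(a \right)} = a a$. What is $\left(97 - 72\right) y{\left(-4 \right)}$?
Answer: $400$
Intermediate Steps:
$y{\left(a \right)} = a^{2}$
$\left(97 - 72\right) y{\left(-4 \right)} = \left(97 - 72\right) \left(-4\right)^{2} = 25 \cdot 16 = 400$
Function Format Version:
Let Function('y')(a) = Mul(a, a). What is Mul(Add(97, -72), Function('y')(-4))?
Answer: 400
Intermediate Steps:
Function('y')(a) = Pow(a, 2)
Mul(Add(97, -72), Function('y')(-4)) = Mul(Add(97, -72), Pow(-4, 2)) = Mul(25, 16) = 400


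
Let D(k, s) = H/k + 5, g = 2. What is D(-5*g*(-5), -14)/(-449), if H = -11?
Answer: -239/22450 ≈ -0.010646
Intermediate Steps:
D(k, s) = 5 - 11/k (D(k, s) = -11/k + 5 = 5 - 11/k)
D(-5*g*(-5), -14)/(-449) = (5 - 11/(-5*2*(-5)))/(-449) = (5 - 11/((-10*(-5))))*(-1/449) = (5 - 11/50)*(-1/449) = (239/50)*(-1/449) = -239/22450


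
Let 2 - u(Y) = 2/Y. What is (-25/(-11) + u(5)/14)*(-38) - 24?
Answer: -44162/385 ≈ -114.71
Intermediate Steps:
u(Y) = 2 - 2/Y
(-25/(-11) + u(5)/14)*(-38) - 24 = (-25/(-11) + (2 - 2/5)/14)*(-38) - 24 = (-25*(-1/11) + (2 - 2*⅕)*(1/14))*(-38) - 24 = (25/11 + (2 - ⅖)*(1/14))*(-38) - 24 = (25/11 + (8/5)*(1/14))*(-38) - 24 = (25/11 + 4/35)*(-38) - 24 = (919/385)*(-38) - 24 = -34922/385 - 24 = -44162/385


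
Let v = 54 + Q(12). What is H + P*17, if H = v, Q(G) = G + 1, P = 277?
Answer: 4776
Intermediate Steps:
Q(G) = 1 + G
v = 67 (v = 54 + (1 + 12) = 54 + 13 = 67)
H = 67
H + P*17 = 67 + 277*17 = 67 + 4709 = 4776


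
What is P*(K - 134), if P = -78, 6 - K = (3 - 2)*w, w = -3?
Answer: 9750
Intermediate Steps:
K = 9 (K = 6 - (3 - 2)*(-3) = 6 - (-3) = 6 - 1*(-3) = 6 + 3 = 9)
P*(K - 134) = -78*(9 - 134) = -78*(-125) = 9750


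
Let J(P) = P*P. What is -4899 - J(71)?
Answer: -9940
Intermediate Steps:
J(P) = P²
-4899 - J(71) = -4899 - 1*71² = -4899 - 1*5041 = -4899 - 5041 = -9940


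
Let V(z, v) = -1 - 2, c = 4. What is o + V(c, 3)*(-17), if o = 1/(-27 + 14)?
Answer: 662/13 ≈ 50.923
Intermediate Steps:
o = -1/13 (o = 1/(-13) = -1/13 ≈ -0.076923)
V(z, v) = -3
o + V(c, 3)*(-17) = -1/13 - 3*(-17) = -1/13 + 51 = 662/13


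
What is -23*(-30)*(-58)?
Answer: -40020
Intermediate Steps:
-23*(-30)*(-58) = 690*(-58) = -40020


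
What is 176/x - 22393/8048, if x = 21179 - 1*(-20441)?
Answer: -232645053/83739440 ≈ -2.7782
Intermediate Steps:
x = 41620 (x = 21179 + 20441 = 41620)
176/x - 22393/8048 = 176/41620 - 22393/8048 = 176*(1/41620) - 22393*1/8048 = 44/10405 - 22393/8048 = -232645053/83739440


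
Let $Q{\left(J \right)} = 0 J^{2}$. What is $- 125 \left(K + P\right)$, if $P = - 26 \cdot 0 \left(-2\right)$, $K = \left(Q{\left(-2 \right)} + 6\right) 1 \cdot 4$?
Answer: $-3000$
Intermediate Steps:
$Q{\left(J \right)} = 0$
$K = 24$ ($K = \left(0 + 6\right) 1 \cdot 4 = 6 \cdot 4 = 24$)
$P = 0$ ($P = \left(-26\right) 0 = 0$)
$- 125 \left(K + P\right) = - 125 \left(24 + 0\right) = \left(-125\right) 24 = -3000$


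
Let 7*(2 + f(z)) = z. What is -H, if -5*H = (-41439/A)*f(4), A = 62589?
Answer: 27626/146041 ≈ 0.18917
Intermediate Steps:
f(z) = -2 + z/7
H = -27626/146041 (H = -(-41439/62589)*(-2 + (⅐)*4)/5 = -(-41439*1/62589)*(-2 + 4/7)/5 = -(-13813)*(-10)/(104315*7) = -⅕*138130/146041 = -27626/146041 ≈ -0.18917)
-H = -1*(-27626/146041) = 27626/146041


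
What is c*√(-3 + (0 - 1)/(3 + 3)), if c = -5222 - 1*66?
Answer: -2644*I*√114/3 ≈ -9410.1*I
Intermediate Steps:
c = -5288 (c = -5222 - 66 = -5288)
c*√(-3 + (0 - 1)/(3 + 3)) = -5288*√(-3 + (0 - 1)/(3 + 3)) = -5288*√(-3 - 1/6) = -5288*√(-3 - 1*⅙) = -5288*√(-3 - ⅙) = -2644*I*√114/3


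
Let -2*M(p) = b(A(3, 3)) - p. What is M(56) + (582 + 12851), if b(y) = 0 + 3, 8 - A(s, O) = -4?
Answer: 26919/2 ≈ 13460.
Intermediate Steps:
A(s, O) = 12 (A(s, O) = 8 - 1*(-4) = 8 + 4 = 12)
b(y) = 3
M(p) = -3/2 + p/2 (M(p) = -(3 - p)/2 = -3/2 + p/2)
M(56) + (582 + 12851) = (-3/2 + (½)*56) + (582 + 12851) = (-3/2 + 28) + 13433 = 53/2 + 13433 = 26919/2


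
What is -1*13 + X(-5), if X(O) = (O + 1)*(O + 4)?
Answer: -9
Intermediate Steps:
X(O) = (1 + O)*(4 + O)
-1*13 + X(-5) = -1*13 + (4 + (-5)**2 + 5*(-5)) = -13 + (4 + 25 - 25) = -13 + 4 = -9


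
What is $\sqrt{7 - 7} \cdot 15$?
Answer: $0$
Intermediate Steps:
$\sqrt{7 - 7} \cdot 15 = \sqrt{0} \cdot 15 = 0 \cdot 15 = 0$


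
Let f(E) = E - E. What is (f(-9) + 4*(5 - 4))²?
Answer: 16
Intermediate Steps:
f(E) = 0
(f(-9) + 4*(5 - 4))² = (0 + 4*(5 - 4))² = (0 + 4*1)² = (0 + 4)² = 4² = 16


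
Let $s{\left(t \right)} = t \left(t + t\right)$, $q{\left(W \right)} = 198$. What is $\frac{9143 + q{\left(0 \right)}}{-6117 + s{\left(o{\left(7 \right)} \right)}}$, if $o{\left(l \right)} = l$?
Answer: $- \frac{9341}{6019} \approx -1.5519$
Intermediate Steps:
$s{\left(t \right)} = 2 t^{2}$ ($s{\left(t \right)} = t 2 t = 2 t^{2}$)
$\frac{9143 + q{\left(0 \right)}}{-6117 + s{\left(o{\left(7 \right)} \right)}} = \frac{9143 + 198}{-6117 + 2 \cdot 7^{2}} = \frac{9341}{-6117 + 2 \cdot 49} = \frac{9341}{-6117 + 98} = \frac{9341}{-6019} = 9341 \left(- \frac{1}{6019}\right) = - \frac{9341}{6019}$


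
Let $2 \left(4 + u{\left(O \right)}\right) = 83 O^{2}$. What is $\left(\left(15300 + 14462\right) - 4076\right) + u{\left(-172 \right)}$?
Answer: $1253418$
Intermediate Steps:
$u{\left(O \right)} = -4 + \frac{83 O^{2}}{2}$
$\left(\left(15300 + 14462\right) - 4076\right) + u{\left(-172 \right)} = \left(\left(15300 + 14462\right) - 4076\right) - \left(4 - \frac{83 \left(-172\right)^{2}}{2}\right) = \left(29762 - 4076\right) + \left(-4 + \frac{83}{2} \cdot 29584\right) = 25686 + \left(-4 + 1227736\right) = 25686 + 1227732 = 1253418$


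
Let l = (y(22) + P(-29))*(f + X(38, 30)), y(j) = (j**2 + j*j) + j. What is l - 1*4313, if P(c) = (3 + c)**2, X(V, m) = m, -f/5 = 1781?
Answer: -14790063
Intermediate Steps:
f = -8905 (f = -5*1781 = -8905)
y(j) = j + 2*j**2 (y(j) = (j**2 + j**2) + j = 2*j**2 + j = j + 2*j**2)
l = -14785750 (l = (22*(1 + 2*22) + (3 - 29)**2)*(-8905 + 30) = (22*(1 + 44) + (-26)**2)*(-8875) = (22*45 + 676)*(-8875) = (990 + 676)*(-8875) = 1666*(-8875) = -14785750)
l - 1*4313 = -14785750 - 1*4313 = -14785750 - 4313 = -14790063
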